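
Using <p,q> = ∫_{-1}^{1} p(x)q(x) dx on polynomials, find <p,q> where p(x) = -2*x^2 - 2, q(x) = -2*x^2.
<p,q> = 64/15

Expand the product: p(x)·q(x) = 4*x^4 + 4*x^2.
∫_{-1}^{1} of each monomial x^k gives [2/(k+1) if k even, 0 if k odd]. Integrating term-by-term (or equivalently evaluating the antiderivative F(x) = 4*x^5/5 + 4*x^3/3 at the endpoints):
  F(1) − F(−1) = 32/15 − (-32/15) = 64/15.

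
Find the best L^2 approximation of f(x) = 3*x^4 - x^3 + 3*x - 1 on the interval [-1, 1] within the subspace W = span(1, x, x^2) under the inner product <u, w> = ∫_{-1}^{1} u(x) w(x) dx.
g(x) = 18*x^2/7 + 12*x/5 - 44/35

The best approximation g ∈ W is the orthogonal projection of f onto W. Writing g = a_0 + a_1 x + a_2 x^2, the coefficients solve the normal equations G · a = b where
  G_{ij} = <φ_i, φ_j> and b_i = <f, φ_i>, with φ_0 = 1, φ_1 = x, φ_2 = x^2.
G =
  [2, 0, 2/3]
  [0, 2/3, 0]
  [2/3, 0, 2/5],
b = (-4/5, 8/5, 4/21).
Solving gives a_0 = -44/35, a_1 = 12/5, a_2 = 18/7, so
  g(x) = 18*x^2/7 + 12*x/5 - 44/35.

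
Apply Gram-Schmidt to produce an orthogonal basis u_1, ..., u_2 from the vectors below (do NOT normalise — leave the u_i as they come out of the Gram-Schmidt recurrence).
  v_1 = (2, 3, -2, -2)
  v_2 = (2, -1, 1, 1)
Orthogonal basis:
  u_1 = (2, 3, -2, -2)
  u_2 = (16/7, -4/7, 5/7, 5/7)

Apply the Gram-Schmidt recurrence
  u_1 = v_1
  u_i = v_i − Σ_{j<i} ((v_i · u_j) / (u_j · u_j)) · u_j.

Step by step this gives:
  u_1 = (2, 3, -2, -2)
  u_2 = (16/7, -4/7, 5/7, 5/7)

Orthogonality check:
  u_2 · u_1 = 0 (should be 0)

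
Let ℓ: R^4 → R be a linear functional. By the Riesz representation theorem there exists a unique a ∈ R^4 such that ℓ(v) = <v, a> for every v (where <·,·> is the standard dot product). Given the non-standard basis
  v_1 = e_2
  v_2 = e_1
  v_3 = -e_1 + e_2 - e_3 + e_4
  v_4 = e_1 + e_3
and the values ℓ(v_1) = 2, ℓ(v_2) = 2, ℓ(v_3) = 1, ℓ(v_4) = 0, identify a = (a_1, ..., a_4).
a = (2, 2, -2, -1)

Write a = (a_1, ..., a_4) in the standard basis. For each basis vector v_i, ℓ(v_i) = <v_i, a> is a linear equation in the a_j's. Collect the n equations into a matrix system V a = ℓ, where row i of V is v_i (expressed in the standard basis). Since V is invertible (lower-triangular with 1s on the diagonal, up to permutation), solve by back-substitution:
  V =
[[0, 1, 0, 0],
 [1, 0, 0, 0],
 [-1, 1, -1, 1],
 [1, 0, 1, 0]]
  V a = (2, 2, 1, 0)
Solving gives a = (2, 2, -2, -1).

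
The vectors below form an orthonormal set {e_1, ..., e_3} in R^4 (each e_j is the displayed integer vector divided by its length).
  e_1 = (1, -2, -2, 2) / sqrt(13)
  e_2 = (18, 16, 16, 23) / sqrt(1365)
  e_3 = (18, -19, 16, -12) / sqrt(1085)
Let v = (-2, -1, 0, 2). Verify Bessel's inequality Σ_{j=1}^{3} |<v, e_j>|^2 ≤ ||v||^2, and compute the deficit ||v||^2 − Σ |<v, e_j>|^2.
Σ |<v, e_j>|^2 = 87/31; ||v||^2 = 9; deficit = 192/31

Write each e_j = u_j / sqrt(<u_j, u_j>) where u_j is the displayed integer vector. Then <v, e_j> = <v, u_j> / sqrt(<u_j, u_j>), so |<v, e_j>|^2 = <v, u_j>^2 / <u_j, u_j>.
Coefficients: <v, e_1> = 4/sqrt(13), <v, e_2> = -6/sqrt(1365), <v, e_3> = -41/sqrt(1085).
Square and sum: Σ |<v, e_j>|^2 = 87/31.
Compute ||v||^2 = v·v = 9.
Deficit = 9 − 87/31 = 192/31 ≥ 0, confirming Bessel's inequality. (The deficit equals ||v − Σ <v,e_j> e_j||^2, the squared distance from v to span{e_j}.)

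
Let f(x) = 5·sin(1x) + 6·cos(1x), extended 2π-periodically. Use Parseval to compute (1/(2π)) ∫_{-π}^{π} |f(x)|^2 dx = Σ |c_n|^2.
Σ |c_n|^2 = 61/2

Expand |f|^2 and use orthogonality of {sin(nx), cos(mx)} on [-π, π]:
  ∫_{-π}^{π} sin(nx)^2 dx = π, ∫ cos(mx)^2 dx = π, and cross terms integrate to 0.
So ∫_{-π}^{π} f(x)^2 dx = 5^2 · π + 6^2 · π = (25 + 36)π.
Divide by 2π: (25 + 36)/2 = 61/2.
By Parseval, this equals Σ |c_n|^2.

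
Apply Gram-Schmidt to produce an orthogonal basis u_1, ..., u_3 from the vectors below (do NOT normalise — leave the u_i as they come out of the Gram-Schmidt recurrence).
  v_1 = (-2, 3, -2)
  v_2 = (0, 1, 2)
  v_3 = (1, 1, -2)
Orthogonal basis:
  u_1 = (-2, 3, -2)
  u_2 = (-2/17, 20/17, 32/17)
  u_3 = (32/21, 16/21, -8/21)

Apply the Gram-Schmidt recurrence
  u_1 = v_1
  u_i = v_i − Σ_{j<i} ((v_i · u_j) / (u_j · u_j)) · u_j.

Step by step this gives:
  u_1 = (-2, 3, -2)
  u_2 = (-2/17, 20/17, 32/17)
  u_3 = (32/21, 16/21, -8/21)

Orthogonality check:
  u_2 · u_1 = 0 (should be 0)
  u_3 · u_1 = 0 (should be 0)
  u_3 · u_2 = 0 (should be 0)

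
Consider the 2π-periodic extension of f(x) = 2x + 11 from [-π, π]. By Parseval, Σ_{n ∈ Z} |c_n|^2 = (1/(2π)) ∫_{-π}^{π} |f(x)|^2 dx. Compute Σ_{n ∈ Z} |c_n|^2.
Σ |c_n|^2 = 4π^2/3 + 121

Expand and integrate term by term over [-π, π]:
  ∫ (2x)^2 dx = 4·(2π^3/3); ∫ 2·2·(11)·x dx = 0 (odd integrand); ∫ 11^2 dx = 121·2π.
So (1/(2π)) ∫_{-π}^{π} (2x + 11)^2 dx = 4π^2/3 + 121 = 4π^2/3 + 121.
Parseval ⇒ Σ |c_n|^2 = 4π^2/3 + 121.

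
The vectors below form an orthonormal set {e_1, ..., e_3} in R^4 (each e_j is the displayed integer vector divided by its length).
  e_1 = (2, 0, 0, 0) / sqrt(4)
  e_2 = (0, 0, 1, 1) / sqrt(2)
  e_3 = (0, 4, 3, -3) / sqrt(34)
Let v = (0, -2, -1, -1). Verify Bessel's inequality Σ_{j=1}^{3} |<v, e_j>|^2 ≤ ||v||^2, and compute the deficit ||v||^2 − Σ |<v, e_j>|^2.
Σ |<v, e_j>|^2 = 66/17; ||v||^2 = 6; deficit = 36/17

Write each e_j = u_j / sqrt(<u_j, u_j>) where u_j is the displayed integer vector. Then <v, e_j> = <v, u_j> / sqrt(<u_j, u_j>), so |<v, e_j>|^2 = <v, u_j>^2 / <u_j, u_j>.
Coefficients: <v, e_1> = 0/sqrt(4), <v, e_2> = -2/sqrt(2), <v, e_3> = -8/sqrt(34).
Square and sum: Σ |<v, e_j>|^2 = 66/17.
Compute ||v||^2 = v·v = 6.
Deficit = 6 − 66/17 = 36/17 ≥ 0, confirming Bessel's inequality. (The deficit equals ||v − Σ <v,e_j> e_j||^2, the squared distance from v to span{e_j}.)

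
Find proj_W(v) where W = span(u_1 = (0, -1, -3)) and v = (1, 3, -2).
proj_W(v) = (0, -3/10, -9/10)

Set up U = [u_1 | ... | u_1] ∈ R^(3×1). The projector onto W = col(U) is P = U (U^T U)^(-1) U^T.
Compute U^T U =
  [10],
and U^T v = (3).
Solve U^T U · c = U^T v for the coefficients: c = (3/10). The projection is proj_W(v) = U c.
Check: (v - proj_W(v)) · u_1 = 0  (should be 0).
Result: proj_W(v) = (0, -3/10, -9/10).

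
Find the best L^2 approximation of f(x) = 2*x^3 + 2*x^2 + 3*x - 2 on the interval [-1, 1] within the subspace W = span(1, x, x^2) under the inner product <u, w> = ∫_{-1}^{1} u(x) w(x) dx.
g(x) = 2*x^2 + 21*x/5 - 2

The best approximation g ∈ W is the orthogonal projection of f onto W. Writing g = a_0 + a_1 x + a_2 x^2, the coefficients solve the normal equations G · a = b where
  G_{ij} = <φ_i, φ_j> and b_i = <f, φ_i>, with φ_0 = 1, φ_1 = x, φ_2 = x^2.
G =
  [2, 0, 2/3]
  [0, 2/3, 0]
  [2/3, 0, 2/5],
b = (-8/3, 14/5, -8/15).
Solving gives a_0 = -2, a_1 = 21/5, a_2 = 2, so
  g(x) = 2*x^2 + 21*x/5 - 2.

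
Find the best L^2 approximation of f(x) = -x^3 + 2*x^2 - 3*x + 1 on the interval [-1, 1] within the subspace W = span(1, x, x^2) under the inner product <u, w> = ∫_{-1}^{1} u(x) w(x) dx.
g(x) = 2*x^2 - 18*x/5 + 1

The best approximation g ∈ W is the orthogonal projection of f onto W. Writing g = a_0 + a_1 x + a_2 x^2, the coefficients solve the normal equations G · a = b where
  G_{ij} = <φ_i, φ_j> and b_i = <f, φ_i>, with φ_0 = 1, φ_1 = x, φ_2 = x^2.
G =
  [2, 0, 2/3]
  [0, 2/3, 0]
  [2/3, 0, 2/5],
b = (10/3, -12/5, 22/15).
Solving gives a_0 = 1, a_1 = -18/5, a_2 = 2, so
  g(x) = 2*x^2 - 18*x/5 + 1.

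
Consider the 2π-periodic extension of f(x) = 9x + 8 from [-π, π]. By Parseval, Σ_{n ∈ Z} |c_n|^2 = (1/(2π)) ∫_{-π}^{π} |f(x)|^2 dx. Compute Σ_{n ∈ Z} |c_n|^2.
Σ |c_n|^2 = 27π^2 + 64

Expand and integrate term by term over [-π, π]:
  ∫ (9x)^2 dx = 81·(2π^3/3); ∫ 2·9·(8)·x dx = 0 (odd integrand); ∫ 8^2 dx = 64·2π.
So (1/(2π)) ∫_{-π}^{π} (9x + 8)^2 dx = 81π^2/3 + 64 = 27π^2 + 64.
Parseval ⇒ Σ |c_n|^2 = 27π^2 + 64.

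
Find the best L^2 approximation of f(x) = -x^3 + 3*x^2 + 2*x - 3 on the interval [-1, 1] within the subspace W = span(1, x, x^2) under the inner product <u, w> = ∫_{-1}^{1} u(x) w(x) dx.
g(x) = 3*x^2 + 7*x/5 - 3

The best approximation g ∈ W is the orthogonal projection of f onto W. Writing g = a_0 + a_1 x + a_2 x^2, the coefficients solve the normal equations G · a = b where
  G_{ij} = <φ_i, φ_j> and b_i = <f, φ_i>, with φ_0 = 1, φ_1 = x, φ_2 = x^2.
G =
  [2, 0, 2/3]
  [0, 2/3, 0]
  [2/3, 0, 2/5],
b = (-4, 14/15, -4/5).
Solving gives a_0 = -3, a_1 = 7/5, a_2 = 3, so
  g(x) = 3*x^2 + 7*x/5 - 3.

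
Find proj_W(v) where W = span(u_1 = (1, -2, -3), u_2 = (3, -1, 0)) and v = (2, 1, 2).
proj_W(v) = (43/23, 14/23, 51/23)

Set up U = [u_1 | ... | u_2] ∈ R^(3×2). The projector onto W = col(U) is P = U (U^T U)^(-1) U^T.
Compute U^T U =
  [14, 5]
  [5, 10],
and U^T v = (-6, 5).
Solve U^T U · c = U^T v for the coefficients: c = (-17/23, 20/23). The projection is proj_W(v) = U c.
Check: (v - proj_W(v)) · u_1 = 0  (should be 0).
Check: (v - proj_W(v)) · u_2 = 0  (should be 0).
Result: proj_W(v) = (43/23, 14/23, 51/23).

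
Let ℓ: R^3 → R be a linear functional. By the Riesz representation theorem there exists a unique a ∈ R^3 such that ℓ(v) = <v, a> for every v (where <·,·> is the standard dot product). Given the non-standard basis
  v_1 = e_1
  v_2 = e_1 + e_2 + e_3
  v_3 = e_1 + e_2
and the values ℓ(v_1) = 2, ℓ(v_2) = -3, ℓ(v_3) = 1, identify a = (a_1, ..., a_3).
a = (2, -1, -4)

Write a = (a_1, ..., a_3) in the standard basis. For each basis vector v_i, ℓ(v_i) = <v_i, a> is a linear equation in the a_j's. Collect the n equations into a matrix system V a = ℓ, where row i of V is v_i (expressed in the standard basis). Since V is invertible (lower-triangular with 1s on the diagonal, up to permutation), solve by back-substitution:
  V =
[[1, 0, 0],
 [1, 1, 1],
 [1, 1, 0]]
  V a = (2, -3, 1)
Solving gives a = (2, -1, -4).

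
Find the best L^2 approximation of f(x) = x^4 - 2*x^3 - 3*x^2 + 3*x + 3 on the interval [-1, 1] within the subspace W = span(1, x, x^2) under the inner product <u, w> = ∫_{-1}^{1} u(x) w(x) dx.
g(x) = -15*x^2/7 + 9*x/5 + 102/35

The best approximation g ∈ W is the orthogonal projection of f onto W. Writing g = a_0 + a_1 x + a_2 x^2, the coefficients solve the normal equations G · a = b where
  G_{ij} = <φ_i, φ_j> and b_i = <f, φ_i>, with φ_0 = 1, φ_1 = x, φ_2 = x^2.
G =
  [2, 0, 2/3]
  [0, 2/3, 0]
  [2/3, 0, 2/5],
b = (22/5, 6/5, 38/35).
Solving gives a_0 = 102/35, a_1 = 9/5, a_2 = -15/7, so
  g(x) = -15*x^2/7 + 9*x/5 + 102/35.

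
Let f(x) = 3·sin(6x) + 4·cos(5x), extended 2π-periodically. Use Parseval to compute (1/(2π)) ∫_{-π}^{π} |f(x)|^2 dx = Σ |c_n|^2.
Σ |c_n|^2 = 25/2

Expand |f|^2 and use orthogonality of {sin(nx), cos(mx)} on [-π, π]:
  ∫_{-π}^{π} sin(nx)^2 dx = π, ∫ cos(mx)^2 dx = π, and cross terms integrate to 0.
So ∫_{-π}^{π} f(x)^2 dx = 3^2 · π + 4^2 · π = (9 + 16)π.
Divide by 2π: (9 + 16)/2 = 25/2.
By Parseval, this equals Σ |c_n|^2.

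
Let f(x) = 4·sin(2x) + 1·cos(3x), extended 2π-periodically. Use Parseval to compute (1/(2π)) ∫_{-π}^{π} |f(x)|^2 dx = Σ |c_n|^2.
Σ |c_n|^2 = 17/2

Expand |f|^2 and use orthogonality of {sin(nx), cos(mx)} on [-π, π]:
  ∫_{-π}^{π} sin(nx)^2 dx = π, ∫ cos(mx)^2 dx = π, and cross terms integrate to 0.
So ∫_{-π}^{π} f(x)^2 dx = 4^2 · π + 1^2 · π = (16 + 1)π.
Divide by 2π: (16 + 1)/2 = 17/2.
By Parseval, this equals Σ |c_n|^2.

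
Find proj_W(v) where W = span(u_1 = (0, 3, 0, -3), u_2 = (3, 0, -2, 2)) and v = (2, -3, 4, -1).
proj_W(v) = (-6/5, -7/5, 4/5, 3/5)

Set up U = [u_1 | ... | u_2] ∈ R^(4×2). The projector onto W = col(U) is P = U (U^T U)^(-1) U^T.
Compute U^T U =
  [18, -6]
  [-6, 17],
and U^T v = (-6, -4).
Solve U^T U · c = U^T v for the coefficients: c = (-7/15, -2/5). The projection is proj_W(v) = U c.
Check: (v - proj_W(v)) · u_1 = 0  (should be 0).
Check: (v - proj_W(v)) · u_2 = 0  (should be 0).
Result: proj_W(v) = (-6/5, -7/5, 4/5, 3/5).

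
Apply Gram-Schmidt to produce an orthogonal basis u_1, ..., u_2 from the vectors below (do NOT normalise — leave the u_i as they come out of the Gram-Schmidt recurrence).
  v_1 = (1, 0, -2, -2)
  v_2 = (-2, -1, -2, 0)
Orthogonal basis:
  u_1 = (1, 0, -2, -2)
  u_2 = (-20/9, -1, -14/9, 4/9)

Apply the Gram-Schmidt recurrence
  u_1 = v_1
  u_i = v_i − Σ_{j<i} ((v_i · u_j) / (u_j · u_j)) · u_j.

Step by step this gives:
  u_1 = (1, 0, -2, -2)
  u_2 = (-20/9, -1, -14/9, 4/9)

Orthogonality check:
  u_2 · u_1 = 0 (should be 0)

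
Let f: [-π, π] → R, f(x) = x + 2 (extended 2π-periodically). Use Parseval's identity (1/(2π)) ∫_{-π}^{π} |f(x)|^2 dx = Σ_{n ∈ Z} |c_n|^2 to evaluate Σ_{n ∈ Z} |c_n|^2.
Σ |c_n|^2 = π^2/3 + 4

Expand and integrate term by term over [-π, π]:
  ∫ (x)^2 dx = 1·(2π^3/3); ∫ 2·1·(2)·x dx = 0 (odd integrand); ∫ 2^2 dx = 4·2π.
So (1/(2π)) ∫_{-π}^{π} (x + 2)^2 dx = 1π^2/3 + 4 = π^2/3 + 4.
Parseval ⇒ Σ |c_n|^2 = π^2/3 + 4.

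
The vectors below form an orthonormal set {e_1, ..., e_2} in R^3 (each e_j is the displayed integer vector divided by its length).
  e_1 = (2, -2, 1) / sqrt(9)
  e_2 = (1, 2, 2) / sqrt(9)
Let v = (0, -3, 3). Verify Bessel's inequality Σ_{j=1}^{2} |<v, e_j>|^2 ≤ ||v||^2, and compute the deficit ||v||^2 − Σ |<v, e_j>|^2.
Σ |<v, e_j>|^2 = 9; ||v||^2 = 18; deficit = 9

Write each e_j = u_j / sqrt(<u_j, u_j>) where u_j is the displayed integer vector. Then <v, e_j> = <v, u_j> / sqrt(<u_j, u_j>), so |<v, e_j>|^2 = <v, u_j>^2 / <u_j, u_j>.
Coefficients: <v, e_1> = 9/sqrt(9), <v, e_2> = 0/sqrt(9).
Square and sum: Σ |<v, e_j>|^2 = 9.
Compute ||v||^2 = v·v = 18.
Deficit = 18 − 9 = 9 ≥ 0, confirming Bessel's inequality. (The deficit equals ||v − Σ <v,e_j> e_j||^2, the squared distance from v to span{e_j}.)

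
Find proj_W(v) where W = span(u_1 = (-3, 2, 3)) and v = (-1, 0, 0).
proj_W(v) = (-9/22, 3/11, 9/22)

Set up U = [u_1 | ... | u_1] ∈ R^(3×1). The projector onto W = col(U) is P = U (U^T U)^(-1) U^T.
Compute U^T U =
  [22],
and U^T v = (3).
Solve U^T U · c = U^T v for the coefficients: c = (3/22). The projection is proj_W(v) = U c.
Check: (v - proj_W(v)) · u_1 = 0  (should be 0).
Result: proj_W(v) = (-9/22, 3/11, 9/22).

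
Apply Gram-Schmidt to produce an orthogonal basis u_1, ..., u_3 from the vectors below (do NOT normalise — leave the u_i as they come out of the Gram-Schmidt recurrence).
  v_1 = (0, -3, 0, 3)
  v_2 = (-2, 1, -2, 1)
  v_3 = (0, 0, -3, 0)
Orthogonal basis:
  u_1 = (0, -3, 0, 3)
  u_2 = (-2, 1, -2, 1)
  u_3 = (6/5, -3/5, -9/5, -3/5)

Apply the Gram-Schmidt recurrence
  u_1 = v_1
  u_i = v_i − Σ_{j<i} ((v_i · u_j) / (u_j · u_j)) · u_j.

Step by step this gives:
  u_1 = (0, -3, 0, 3)
  u_2 = (-2, 1, -2, 1)
  u_3 = (6/5, -3/5, -9/5, -3/5)

Orthogonality check:
  u_2 · u_1 = 0 (should be 0)
  u_3 · u_1 = 0 (should be 0)
  u_3 · u_2 = 0 (should be 0)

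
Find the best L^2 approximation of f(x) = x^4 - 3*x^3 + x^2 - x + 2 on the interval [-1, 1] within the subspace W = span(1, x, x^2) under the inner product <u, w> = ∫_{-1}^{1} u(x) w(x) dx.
g(x) = 13*x^2/7 - 14*x/5 + 67/35

The best approximation g ∈ W is the orthogonal projection of f onto W. Writing g = a_0 + a_1 x + a_2 x^2, the coefficients solve the normal equations G · a = b where
  G_{ij} = <φ_i, φ_j> and b_i = <f, φ_i>, with φ_0 = 1, φ_1 = x, φ_2 = x^2.
G =
  [2, 0, 2/3]
  [0, 2/3, 0]
  [2/3, 0, 2/5],
b = (76/15, -28/15, 212/105).
Solving gives a_0 = 67/35, a_1 = -14/5, a_2 = 13/7, so
  g(x) = 13*x^2/7 - 14*x/5 + 67/35.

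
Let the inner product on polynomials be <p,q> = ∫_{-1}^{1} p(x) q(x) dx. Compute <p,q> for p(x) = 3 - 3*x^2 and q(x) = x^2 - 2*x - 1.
<p,q> = -16/5

Expand the product: p(x)·q(x) = -3*x^4 + 6*x^3 + 6*x^2 - 6*x - 3.
∫_{-1}^{1} of each monomial x^k gives [2/(k+1) if k even, 0 if k odd]. Integrating term-by-term (or equivalently evaluating the antiderivative F(x) = -3*x^5/5 + 3*x^4/2 + 2*x^3 - 3*x^2 - 3*x at the endpoints):
  F(1) − F(−1) = -31/10 − (1/10) = -16/5.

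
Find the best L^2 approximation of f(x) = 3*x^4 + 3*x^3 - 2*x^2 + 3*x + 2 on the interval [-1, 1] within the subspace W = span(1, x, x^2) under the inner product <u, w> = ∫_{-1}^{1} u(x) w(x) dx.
g(x) = 4*x^2/7 + 24*x/5 + 61/35

The best approximation g ∈ W is the orthogonal projection of f onto W. Writing g = a_0 + a_1 x + a_2 x^2, the coefficients solve the normal equations G · a = b where
  G_{ij} = <φ_i, φ_j> and b_i = <f, φ_i>, with φ_0 = 1, φ_1 = x, φ_2 = x^2.
G =
  [2, 0, 2/3]
  [0, 2/3, 0]
  [2/3, 0, 2/5],
b = (58/15, 16/5, 146/105).
Solving gives a_0 = 61/35, a_1 = 24/5, a_2 = 4/7, so
  g(x) = 4*x^2/7 + 24*x/5 + 61/35.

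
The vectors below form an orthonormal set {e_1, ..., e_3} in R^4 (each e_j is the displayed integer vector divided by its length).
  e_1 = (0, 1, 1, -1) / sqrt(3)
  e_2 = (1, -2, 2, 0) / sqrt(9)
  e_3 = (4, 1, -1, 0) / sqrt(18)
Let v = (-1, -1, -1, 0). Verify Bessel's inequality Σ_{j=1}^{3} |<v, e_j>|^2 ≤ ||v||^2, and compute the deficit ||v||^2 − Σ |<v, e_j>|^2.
Σ |<v, e_j>|^2 = 7/3; ||v||^2 = 3; deficit = 2/3

Write each e_j = u_j / sqrt(<u_j, u_j>) where u_j is the displayed integer vector. Then <v, e_j> = <v, u_j> / sqrt(<u_j, u_j>), so |<v, e_j>|^2 = <v, u_j>^2 / <u_j, u_j>.
Coefficients: <v, e_1> = -2/sqrt(3), <v, e_2> = -1/sqrt(9), <v, e_3> = -4/sqrt(18).
Square and sum: Σ |<v, e_j>|^2 = 7/3.
Compute ||v||^2 = v·v = 3.
Deficit = 3 − 7/3 = 2/3 ≥ 0, confirming Bessel's inequality. (The deficit equals ||v − Σ <v,e_j> e_j||^2, the squared distance from v to span{e_j}.)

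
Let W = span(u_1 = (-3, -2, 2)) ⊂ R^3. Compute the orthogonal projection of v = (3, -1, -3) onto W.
proj_W(v) = (39/17, 26/17, -26/17)

Set up U = [u_1 | ... | u_1] ∈ R^(3×1). The projector onto W = col(U) is P = U (U^T U)^(-1) U^T.
Compute U^T U =
  [17],
and U^T v = (-13).
Solve U^T U · c = U^T v for the coefficients: c = (-13/17). The projection is proj_W(v) = U c.
Check: (v - proj_W(v)) · u_1 = 0  (should be 0).
Result: proj_W(v) = (39/17, 26/17, -26/17).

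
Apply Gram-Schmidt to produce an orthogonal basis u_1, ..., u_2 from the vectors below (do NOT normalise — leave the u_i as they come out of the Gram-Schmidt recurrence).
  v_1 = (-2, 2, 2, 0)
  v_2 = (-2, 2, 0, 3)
Orthogonal basis:
  u_1 = (-2, 2, 2, 0)
  u_2 = (-2/3, 2/3, -4/3, 3)

Apply the Gram-Schmidt recurrence
  u_1 = v_1
  u_i = v_i − Σ_{j<i} ((v_i · u_j) / (u_j · u_j)) · u_j.

Step by step this gives:
  u_1 = (-2, 2, 2, 0)
  u_2 = (-2/3, 2/3, -4/3, 3)

Orthogonality check:
  u_2 · u_1 = 0 (should be 0)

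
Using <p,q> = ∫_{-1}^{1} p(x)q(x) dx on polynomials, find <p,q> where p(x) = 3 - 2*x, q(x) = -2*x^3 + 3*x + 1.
<p,q> = 18/5

Expand the product: p(x)·q(x) = 4*x^4 - 6*x^3 - 6*x^2 + 7*x + 3.
∫_{-1}^{1} of each monomial x^k gives [2/(k+1) if k even, 0 if k odd]. Integrating term-by-term (or equivalently evaluating the antiderivative F(x) = 4*x^5/5 - 3*x^4/2 - 2*x^3 + 7*x^2/2 + 3*x at the endpoints):
  F(1) − F(−1) = 19/5 − (1/5) = 18/5.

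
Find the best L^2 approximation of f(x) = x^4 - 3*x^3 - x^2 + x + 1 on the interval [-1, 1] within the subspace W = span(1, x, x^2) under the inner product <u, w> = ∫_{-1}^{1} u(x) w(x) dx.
g(x) = -x^2/7 - 4*x/5 + 32/35

The best approximation g ∈ W is the orthogonal projection of f onto W. Writing g = a_0 + a_1 x + a_2 x^2, the coefficients solve the normal equations G · a = b where
  G_{ij} = <φ_i, φ_j> and b_i = <f, φ_i>, with φ_0 = 1, φ_1 = x, φ_2 = x^2.
G =
  [2, 0, 2/3]
  [0, 2/3, 0]
  [2/3, 0, 2/5],
b = (26/15, -8/15, 58/105).
Solving gives a_0 = 32/35, a_1 = -4/5, a_2 = -1/7, so
  g(x) = -x^2/7 - 4*x/5 + 32/35.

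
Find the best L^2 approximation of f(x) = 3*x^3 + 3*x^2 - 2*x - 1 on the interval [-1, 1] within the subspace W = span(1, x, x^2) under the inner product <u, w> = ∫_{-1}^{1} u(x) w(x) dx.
g(x) = 3*x^2 - x/5 - 1

The best approximation g ∈ W is the orthogonal projection of f onto W. Writing g = a_0 + a_1 x + a_2 x^2, the coefficients solve the normal equations G · a = b where
  G_{ij} = <φ_i, φ_j> and b_i = <f, φ_i>, with φ_0 = 1, φ_1 = x, φ_2 = x^2.
G =
  [2, 0, 2/3]
  [0, 2/3, 0]
  [2/3, 0, 2/5],
b = (0, -2/15, 8/15).
Solving gives a_0 = -1, a_1 = -1/5, a_2 = 3, so
  g(x) = 3*x^2 - x/5 - 1.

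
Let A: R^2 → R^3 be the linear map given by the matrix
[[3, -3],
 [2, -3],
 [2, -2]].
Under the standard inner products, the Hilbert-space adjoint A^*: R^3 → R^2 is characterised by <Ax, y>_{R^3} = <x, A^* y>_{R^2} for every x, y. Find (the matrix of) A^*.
A^* = A^T =
[[3, 2, 2],
 [-3, -3, -2]]

For real matrices with standard dot products, the defining identity <Ax, y> = <x, A^* y> gives (Ax)^T y = x^T (A^*) y, i.e. x^T A^T y = x^T (A^*) y. Since this holds for all x, y, we must have A^* = A^T. Therefore
A^* =
[[3, 2, 2],
 [-3, -3, -2]].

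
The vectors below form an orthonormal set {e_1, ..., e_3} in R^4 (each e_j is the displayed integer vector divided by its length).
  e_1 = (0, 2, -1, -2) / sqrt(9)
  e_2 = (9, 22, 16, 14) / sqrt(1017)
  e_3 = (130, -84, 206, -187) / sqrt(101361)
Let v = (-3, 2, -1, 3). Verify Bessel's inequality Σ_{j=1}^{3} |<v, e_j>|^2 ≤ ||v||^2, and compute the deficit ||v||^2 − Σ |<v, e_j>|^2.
Σ |<v, e_j>|^2 = 17267/897; ||v||^2 = 23; deficit = 3364/897

Write each e_j = u_j / sqrt(<u_j, u_j>) where u_j is the displayed integer vector. Then <v, e_j> = <v, u_j> / sqrt(<u_j, u_j>), so |<v, e_j>|^2 = <v, u_j>^2 / <u_j, u_j>.
Coefficients: <v, e_1> = -1/sqrt(9), <v, e_2> = 43/sqrt(1017), <v, e_3> = -1325/sqrt(101361).
Square and sum: Σ |<v, e_j>|^2 = 17267/897.
Compute ||v||^2 = v·v = 23.
Deficit = 23 − 17267/897 = 3364/897 ≥ 0, confirming Bessel's inequality. (The deficit equals ||v − Σ <v,e_j> e_j||^2, the squared distance from v to span{e_j}.)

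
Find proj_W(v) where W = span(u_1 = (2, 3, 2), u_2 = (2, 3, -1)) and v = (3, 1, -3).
proj_W(v) = (18/13, 27/13, -3)

Set up U = [u_1 | ... | u_2] ∈ R^(3×2). The projector onto W = col(U) is P = U (U^T U)^(-1) U^T.
Compute U^T U =
  [17, 11]
  [11, 14],
and U^T v = (3, 12).
Solve U^T U · c = U^T v for the coefficients: c = (-10/13, 19/13). The projection is proj_W(v) = U c.
Check: (v - proj_W(v)) · u_1 = 0  (should be 0).
Check: (v - proj_W(v)) · u_2 = 0  (should be 0).
Result: proj_W(v) = (18/13, 27/13, -3).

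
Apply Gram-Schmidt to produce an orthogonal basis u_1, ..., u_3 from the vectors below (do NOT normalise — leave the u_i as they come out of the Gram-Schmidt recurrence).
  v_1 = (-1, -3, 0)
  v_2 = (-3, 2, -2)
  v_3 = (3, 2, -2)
Orthogonal basis:
  u_1 = (-1, -3, 0)
  u_2 = (-33/10, 11/10, -2)
  u_3 = (216/161, -72/161, -396/161)

Apply the Gram-Schmidt recurrence
  u_1 = v_1
  u_i = v_i − Σ_{j<i} ((v_i · u_j) / (u_j · u_j)) · u_j.

Step by step this gives:
  u_1 = (-1, -3, 0)
  u_2 = (-33/10, 11/10, -2)
  u_3 = (216/161, -72/161, -396/161)

Orthogonality check:
  u_2 · u_1 = 0 (should be 0)
  u_3 · u_1 = 0 (should be 0)
  u_3 · u_2 = 0 (should be 0)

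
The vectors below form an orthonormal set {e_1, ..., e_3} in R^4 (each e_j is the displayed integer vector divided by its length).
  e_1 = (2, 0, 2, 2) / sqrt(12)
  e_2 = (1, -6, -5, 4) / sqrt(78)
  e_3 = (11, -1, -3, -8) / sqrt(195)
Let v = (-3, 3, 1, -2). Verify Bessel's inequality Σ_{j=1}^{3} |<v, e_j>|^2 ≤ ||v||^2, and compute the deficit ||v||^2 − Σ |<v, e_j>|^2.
Σ |<v, e_j>|^2 = 343/15; ||v||^2 = 23; deficit = 2/15

Write each e_j = u_j / sqrt(<u_j, u_j>) where u_j is the displayed integer vector. Then <v, e_j> = <v, u_j> / sqrt(<u_j, u_j>), so |<v, e_j>|^2 = <v, u_j>^2 / <u_j, u_j>.
Coefficients: <v, e_1> = -8/sqrt(12), <v, e_2> = -34/sqrt(78), <v, e_3> = -23/sqrt(195).
Square and sum: Σ |<v, e_j>|^2 = 343/15.
Compute ||v||^2 = v·v = 23.
Deficit = 23 − 343/15 = 2/15 ≥ 0, confirming Bessel's inequality. (The deficit equals ||v − Σ <v,e_j> e_j||^2, the squared distance from v to span{e_j}.)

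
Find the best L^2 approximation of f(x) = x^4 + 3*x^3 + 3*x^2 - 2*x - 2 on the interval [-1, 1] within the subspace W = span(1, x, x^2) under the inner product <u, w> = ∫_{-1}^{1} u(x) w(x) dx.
g(x) = 27*x^2/7 - x/5 - 73/35

The best approximation g ∈ W is the orthogonal projection of f onto W. Writing g = a_0 + a_1 x + a_2 x^2, the coefficients solve the normal equations G · a = b where
  G_{ij} = <φ_i, φ_j> and b_i = <f, φ_i>, with φ_0 = 1, φ_1 = x, φ_2 = x^2.
G =
  [2, 0, 2/3]
  [0, 2/3, 0]
  [2/3, 0, 2/5],
b = (-8/5, -2/15, 16/105).
Solving gives a_0 = -73/35, a_1 = -1/5, a_2 = 27/7, so
  g(x) = 27*x^2/7 - x/5 - 73/35.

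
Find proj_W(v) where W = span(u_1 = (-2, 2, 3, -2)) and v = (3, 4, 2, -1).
proj_W(v) = (-20/21, 20/21, 10/7, -20/21)

Set up U = [u_1 | ... | u_1] ∈ R^(4×1). The projector onto W = col(U) is P = U (U^T U)^(-1) U^T.
Compute U^T U =
  [21],
and U^T v = (10).
Solve U^T U · c = U^T v for the coefficients: c = (10/21). The projection is proj_W(v) = U c.
Check: (v - proj_W(v)) · u_1 = 0  (should be 0).
Result: proj_W(v) = (-20/21, 20/21, 10/7, -20/21).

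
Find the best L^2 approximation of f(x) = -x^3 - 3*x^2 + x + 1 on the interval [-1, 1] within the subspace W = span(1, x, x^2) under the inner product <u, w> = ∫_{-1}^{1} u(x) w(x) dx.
g(x) = -3*x^2 + 2*x/5 + 1

The best approximation g ∈ W is the orthogonal projection of f onto W. Writing g = a_0 + a_1 x + a_2 x^2, the coefficients solve the normal equations G · a = b where
  G_{ij} = <φ_i, φ_j> and b_i = <f, φ_i>, with φ_0 = 1, φ_1 = x, φ_2 = x^2.
G =
  [2, 0, 2/3]
  [0, 2/3, 0]
  [2/3, 0, 2/5],
b = (0, 4/15, -8/15).
Solving gives a_0 = 1, a_1 = 2/5, a_2 = -3, so
  g(x) = -3*x^2 + 2*x/5 + 1.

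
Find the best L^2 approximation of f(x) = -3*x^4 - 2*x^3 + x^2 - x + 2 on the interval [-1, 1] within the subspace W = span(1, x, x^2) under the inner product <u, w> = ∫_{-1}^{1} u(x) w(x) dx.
g(x) = -11*x^2/7 - 11*x/5 + 79/35

The best approximation g ∈ W is the orthogonal projection of f onto W. Writing g = a_0 + a_1 x + a_2 x^2, the coefficients solve the normal equations G · a = b where
  G_{ij} = <φ_i, φ_j> and b_i = <f, φ_i>, with φ_0 = 1, φ_1 = x, φ_2 = x^2.
G =
  [2, 0, 2/3]
  [0, 2/3, 0]
  [2/3, 0, 2/5],
b = (52/15, -22/15, 92/105).
Solving gives a_0 = 79/35, a_1 = -11/5, a_2 = -11/7, so
  g(x) = -11*x^2/7 - 11*x/5 + 79/35.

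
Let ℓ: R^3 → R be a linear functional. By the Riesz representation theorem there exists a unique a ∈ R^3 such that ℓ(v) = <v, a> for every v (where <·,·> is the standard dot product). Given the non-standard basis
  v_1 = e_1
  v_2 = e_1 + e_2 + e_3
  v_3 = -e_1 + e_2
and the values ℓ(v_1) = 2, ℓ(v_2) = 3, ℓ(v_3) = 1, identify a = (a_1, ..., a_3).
a = (2, 3, -2)

Write a = (a_1, ..., a_3) in the standard basis. For each basis vector v_i, ℓ(v_i) = <v_i, a> is a linear equation in the a_j's. Collect the n equations into a matrix system V a = ℓ, where row i of V is v_i (expressed in the standard basis). Since V is invertible (lower-triangular with 1s on the diagonal, up to permutation), solve by back-substitution:
  V =
[[1, 0, 0],
 [1, 1, 1],
 [-1, 1, 0]]
  V a = (2, 3, 1)
Solving gives a = (2, 3, -2).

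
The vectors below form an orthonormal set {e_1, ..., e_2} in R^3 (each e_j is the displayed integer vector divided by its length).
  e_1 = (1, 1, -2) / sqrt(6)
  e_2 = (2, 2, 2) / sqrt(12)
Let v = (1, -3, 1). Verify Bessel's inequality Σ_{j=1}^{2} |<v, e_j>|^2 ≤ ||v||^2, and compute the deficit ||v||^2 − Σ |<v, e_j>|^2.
Σ |<v, e_j>|^2 = 3; ||v||^2 = 11; deficit = 8

Write each e_j = u_j / sqrt(<u_j, u_j>) where u_j is the displayed integer vector. Then <v, e_j> = <v, u_j> / sqrt(<u_j, u_j>), so |<v, e_j>|^2 = <v, u_j>^2 / <u_j, u_j>.
Coefficients: <v, e_1> = -4/sqrt(6), <v, e_2> = -2/sqrt(12).
Square and sum: Σ |<v, e_j>|^2 = 3.
Compute ||v||^2 = v·v = 11.
Deficit = 11 − 3 = 8 ≥ 0, confirming Bessel's inequality. (The deficit equals ||v − Σ <v,e_j> e_j||^2, the squared distance from v to span{e_j}.)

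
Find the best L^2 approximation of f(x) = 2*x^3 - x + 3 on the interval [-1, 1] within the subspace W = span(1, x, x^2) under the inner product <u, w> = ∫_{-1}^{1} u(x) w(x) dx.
g(x) = x/5 + 3

The best approximation g ∈ W is the orthogonal projection of f onto W. Writing g = a_0 + a_1 x + a_2 x^2, the coefficients solve the normal equations G · a = b where
  G_{ij} = <φ_i, φ_j> and b_i = <f, φ_i>, with φ_0 = 1, φ_1 = x, φ_2 = x^2.
G =
  [2, 0, 2/3]
  [0, 2/3, 0]
  [2/3, 0, 2/5],
b = (6, 2/15, 2).
Solving gives a_0 = 3, a_1 = 1/5, a_2 = 0, so
  g(x) = x/5 + 3.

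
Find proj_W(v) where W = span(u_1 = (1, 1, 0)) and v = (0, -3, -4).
proj_W(v) = (-3/2, -3/2, 0)

Set up U = [u_1 | ... | u_1] ∈ R^(3×1). The projector onto W = col(U) is P = U (U^T U)^(-1) U^T.
Compute U^T U =
  [2],
and U^T v = (-3).
Solve U^T U · c = U^T v for the coefficients: c = (-3/2). The projection is proj_W(v) = U c.
Check: (v - proj_W(v)) · u_1 = 0  (should be 0).
Result: proj_W(v) = (-3/2, -3/2, 0).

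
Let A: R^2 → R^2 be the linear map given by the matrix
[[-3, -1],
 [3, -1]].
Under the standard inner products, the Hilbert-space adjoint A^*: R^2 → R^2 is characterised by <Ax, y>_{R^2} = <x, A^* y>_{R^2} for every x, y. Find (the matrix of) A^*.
A^* = A^T =
[[-3, 3],
 [-1, -1]]

For real matrices with standard dot products, the defining identity <Ax, y> = <x, A^* y> gives (Ax)^T y = x^T (A^*) y, i.e. x^T A^T y = x^T (A^*) y. Since this holds for all x, y, we must have A^* = A^T. Therefore
A^* =
[[-3, 3],
 [-1, -1]].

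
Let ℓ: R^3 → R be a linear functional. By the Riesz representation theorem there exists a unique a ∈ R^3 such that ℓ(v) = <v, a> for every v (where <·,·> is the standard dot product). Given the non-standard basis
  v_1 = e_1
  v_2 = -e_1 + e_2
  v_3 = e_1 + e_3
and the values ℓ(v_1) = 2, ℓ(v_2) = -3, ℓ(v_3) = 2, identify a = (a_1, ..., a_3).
a = (2, -1, 0)

Write a = (a_1, ..., a_3) in the standard basis. For each basis vector v_i, ℓ(v_i) = <v_i, a> is a linear equation in the a_j's. Collect the n equations into a matrix system V a = ℓ, where row i of V is v_i (expressed in the standard basis). Since V is invertible (lower-triangular with 1s on the diagonal, up to permutation), solve by back-substitution:
  V =
[[1, 0, 0],
 [-1, 1, 0],
 [1, 0, 1]]
  V a = (2, -3, 2)
Solving gives a = (2, -1, 0).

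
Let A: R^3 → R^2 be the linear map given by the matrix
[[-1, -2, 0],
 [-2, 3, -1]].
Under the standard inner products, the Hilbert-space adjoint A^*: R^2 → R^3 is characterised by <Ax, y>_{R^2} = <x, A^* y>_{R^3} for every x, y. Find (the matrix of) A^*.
A^* = A^T =
[[-1, -2],
 [-2, 3],
 [0, -1]]

For real matrices with standard dot products, the defining identity <Ax, y> = <x, A^* y> gives (Ax)^T y = x^T (A^*) y, i.e. x^T A^T y = x^T (A^*) y. Since this holds for all x, y, we must have A^* = A^T. Therefore
A^* =
[[-1, -2],
 [-2, 3],
 [0, -1]].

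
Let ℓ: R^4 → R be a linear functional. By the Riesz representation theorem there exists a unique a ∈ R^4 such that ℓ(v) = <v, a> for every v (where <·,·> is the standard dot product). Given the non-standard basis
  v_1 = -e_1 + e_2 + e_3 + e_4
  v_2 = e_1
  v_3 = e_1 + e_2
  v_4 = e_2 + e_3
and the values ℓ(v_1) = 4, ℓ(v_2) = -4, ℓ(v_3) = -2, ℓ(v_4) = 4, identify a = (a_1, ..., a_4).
a = (-4, 2, 2, -4)

Write a = (a_1, ..., a_4) in the standard basis. For each basis vector v_i, ℓ(v_i) = <v_i, a> is a linear equation in the a_j's. Collect the n equations into a matrix system V a = ℓ, where row i of V is v_i (expressed in the standard basis). Since V is invertible (lower-triangular with 1s on the diagonal, up to permutation), solve by back-substitution:
  V =
[[-1, 1, 1, 1],
 [1, 0, 0, 0],
 [1, 1, 0, 0],
 [0, 1, 1, 0]]
  V a = (4, -4, -2, 4)
Solving gives a = (-4, 2, 2, -4).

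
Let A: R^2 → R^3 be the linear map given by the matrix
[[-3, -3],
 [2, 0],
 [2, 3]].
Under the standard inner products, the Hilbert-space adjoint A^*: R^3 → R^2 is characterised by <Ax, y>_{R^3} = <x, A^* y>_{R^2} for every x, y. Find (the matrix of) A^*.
A^* = A^T =
[[-3, 2, 2],
 [-3, 0, 3]]

For real matrices with standard dot products, the defining identity <Ax, y> = <x, A^* y> gives (Ax)^T y = x^T (A^*) y, i.e. x^T A^T y = x^T (A^*) y. Since this holds for all x, y, we must have A^* = A^T. Therefore
A^* =
[[-3, 2, 2],
 [-3, 0, 3]].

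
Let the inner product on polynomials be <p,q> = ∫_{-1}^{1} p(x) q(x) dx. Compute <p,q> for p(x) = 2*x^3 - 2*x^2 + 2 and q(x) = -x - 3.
<p,q> = -44/5

Expand the product: p(x)·q(x) = -2*x^4 - 4*x^3 + 6*x^2 - 2*x - 6.
∫_{-1}^{1} of each monomial x^k gives [2/(k+1) if k even, 0 if k odd]. Integrating term-by-term (or equivalently evaluating the antiderivative F(x) = -2*x^5/5 - x^4 + 2*x^3 - x^2 - 6*x at the endpoints):
  F(1) − F(−1) = -32/5 − (12/5) = -44/5.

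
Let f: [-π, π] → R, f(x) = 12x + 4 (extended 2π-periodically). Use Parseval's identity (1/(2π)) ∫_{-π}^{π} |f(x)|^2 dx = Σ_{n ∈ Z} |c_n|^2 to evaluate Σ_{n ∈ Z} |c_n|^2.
Σ |c_n|^2 = 48π^2 + 16

Expand and integrate term by term over [-π, π]:
  ∫ (12x)^2 dx = 144·(2π^3/3); ∫ 2·12·(4)·x dx = 0 (odd integrand); ∫ 4^2 dx = 16·2π.
So (1/(2π)) ∫_{-π}^{π} (12x + 4)^2 dx = 144π^2/3 + 16 = 48π^2 + 16.
Parseval ⇒ Σ |c_n|^2 = 48π^2 + 16.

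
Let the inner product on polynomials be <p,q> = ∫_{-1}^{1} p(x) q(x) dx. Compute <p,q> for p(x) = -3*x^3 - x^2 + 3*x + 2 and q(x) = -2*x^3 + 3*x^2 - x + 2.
<p,q> = 838/105

Expand the product: p(x)·q(x) = 6*x^6 - 7*x^5 - 6*x^4 + x^2 + 4*x + 4.
∫_{-1}^{1} of each monomial x^k gives [2/(k+1) if k even, 0 if k odd]. Integrating term-by-term (or equivalently evaluating the antiderivative F(x) = 6*x^7/7 - 7*x^6/6 - 6*x^5/5 + x^3/3 + 2*x^2 + 4*x at the endpoints):
  F(1) − F(−1) = 1013/210 − (-221/70) = 838/105.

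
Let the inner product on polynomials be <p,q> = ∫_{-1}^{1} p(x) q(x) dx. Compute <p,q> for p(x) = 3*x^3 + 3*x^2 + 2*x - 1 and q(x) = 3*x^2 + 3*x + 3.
<p,q> = 46/5

Expand the product: p(x)·q(x) = 9*x^5 + 18*x^4 + 24*x^3 + 12*x^2 + 3*x - 3.
∫_{-1}^{1} of each monomial x^k gives [2/(k+1) if k even, 0 if k odd]. Integrating term-by-term (or equivalently evaluating the antiderivative F(x) = 3*x^6/2 + 18*x^5/5 + 6*x^4 + 4*x^3 + 3*x^2/2 - 3*x at the endpoints):
  F(1) − F(−1) = 68/5 − (22/5) = 46/5.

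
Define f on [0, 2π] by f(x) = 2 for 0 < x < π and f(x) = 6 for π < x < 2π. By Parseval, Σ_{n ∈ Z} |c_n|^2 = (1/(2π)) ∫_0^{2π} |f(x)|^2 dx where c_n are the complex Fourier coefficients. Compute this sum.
Σ |c_n|^2 = 20

Parseval equates the L^2 energy of f (normalised by 1/(2π)) with the ℓ^2 sum of its Fourier coefficients: (1/(2π)) ∫_0^{2π} |f|^2 = Σ |c_n|^2.
Compute the left side: (1/(2π)) [∫_0^π 2^2 dx + ∫_π^{2π} 6^2 dx] = (1/(2π)) · (4π + 36π) = (4 + 36)/2 = 20.
So Σ_{n ∈ Z} |c_n|^2 = 20.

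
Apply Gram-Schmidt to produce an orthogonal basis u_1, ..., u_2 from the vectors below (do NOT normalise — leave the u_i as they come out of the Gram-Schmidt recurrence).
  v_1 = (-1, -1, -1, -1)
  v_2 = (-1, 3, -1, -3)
Orthogonal basis:
  u_1 = (-1, -1, -1, -1)
  u_2 = (-1/2, 7/2, -1/2, -5/2)

Apply the Gram-Schmidt recurrence
  u_1 = v_1
  u_i = v_i − Σ_{j<i} ((v_i · u_j) / (u_j · u_j)) · u_j.

Step by step this gives:
  u_1 = (-1, -1, -1, -1)
  u_2 = (-1/2, 7/2, -1/2, -5/2)

Orthogonality check:
  u_2 · u_1 = 0 (should be 0)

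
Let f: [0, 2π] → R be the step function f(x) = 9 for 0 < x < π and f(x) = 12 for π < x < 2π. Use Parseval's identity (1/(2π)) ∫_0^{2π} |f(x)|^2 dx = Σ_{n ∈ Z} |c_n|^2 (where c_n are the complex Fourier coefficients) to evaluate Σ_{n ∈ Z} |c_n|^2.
Σ |c_n|^2 = 225/2

Parseval equates the L^2 energy of f (normalised by 1/(2π)) with the ℓ^2 sum of its Fourier coefficients: (1/(2π)) ∫_0^{2π} |f|^2 = Σ |c_n|^2.
Compute the left side: (1/(2π)) [∫_0^π 9^2 dx + ∫_π^{2π} 12^2 dx] = (1/(2π)) · (81π + 144π) = (81 + 144)/2 = 225/2.
So Σ_{n ∈ Z} |c_n|^2 = 225/2.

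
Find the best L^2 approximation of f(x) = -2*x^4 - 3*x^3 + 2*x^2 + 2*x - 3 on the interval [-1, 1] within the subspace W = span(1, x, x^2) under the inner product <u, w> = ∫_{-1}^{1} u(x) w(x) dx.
g(x) = 2*x^2/7 + x/5 - 99/35

The best approximation g ∈ W is the orthogonal projection of f onto W. Writing g = a_0 + a_1 x + a_2 x^2, the coefficients solve the normal equations G · a = b where
  G_{ij} = <φ_i, φ_j> and b_i = <f, φ_i>, with φ_0 = 1, φ_1 = x, φ_2 = x^2.
G =
  [2, 0, 2/3]
  [0, 2/3, 0]
  [2/3, 0, 2/5],
b = (-82/15, 2/15, -62/35).
Solving gives a_0 = -99/35, a_1 = 1/5, a_2 = 2/7, so
  g(x) = 2*x^2/7 + x/5 - 99/35.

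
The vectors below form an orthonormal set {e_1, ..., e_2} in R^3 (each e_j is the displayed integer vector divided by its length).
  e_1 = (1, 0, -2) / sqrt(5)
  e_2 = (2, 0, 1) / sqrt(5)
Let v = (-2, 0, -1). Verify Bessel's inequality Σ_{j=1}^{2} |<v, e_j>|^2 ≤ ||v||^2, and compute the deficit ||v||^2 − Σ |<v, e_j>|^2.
Σ |<v, e_j>|^2 = 5; ||v||^2 = 5; deficit = 0

Write each e_j = u_j / sqrt(<u_j, u_j>) where u_j is the displayed integer vector. Then <v, e_j> = <v, u_j> / sqrt(<u_j, u_j>), so |<v, e_j>|^2 = <v, u_j>^2 / <u_j, u_j>.
Coefficients: <v, e_1> = 0/sqrt(5), <v, e_2> = -5/sqrt(5).
Square and sum: Σ |<v, e_j>|^2 = 5.
Compute ||v||^2 = v·v = 5.
Deficit = 5 − 5 = 0 ≥ 0, confirming Bessel's inequality. (The deficit equals ||v − Σ <v,e_j> e_j||^2, the squared distance from v to span{e_j}.)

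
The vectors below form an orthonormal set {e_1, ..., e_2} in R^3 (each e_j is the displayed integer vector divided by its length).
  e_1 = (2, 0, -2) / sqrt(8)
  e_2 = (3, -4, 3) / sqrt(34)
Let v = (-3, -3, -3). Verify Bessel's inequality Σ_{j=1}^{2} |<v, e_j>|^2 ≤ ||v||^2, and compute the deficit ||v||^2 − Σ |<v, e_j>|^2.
Σ |<v, e_j>|^2 = 18/17; ||v||^2 = 27; deficit = 441/17

Write each e_j = u_j / sqrt(<u_j, u_j>) where u_j is the displayed integer vector. Then <v, e_j> = <v, u_j> / sqrt(<u_j, u_j>), so |<v, e_j>|^2 = <v, u_j>^2 / <u_j, u_j>.
Coefficients: <v, e_1> = 0/sqrt(8), <v, e_2> = -6/sqrt(34).
Square and sum: Σ |<v, e_j>|^2 = 18/17.
Compute ||v||^2 = v·v = 27.
Deficit = 27 − 18/17 = 441/17 ≥ 0, confirming Bessel's inequality. (The deficit equals ||v − Σ <v,e_j> e_j||^2, the squared distance from v to span{e_j}.)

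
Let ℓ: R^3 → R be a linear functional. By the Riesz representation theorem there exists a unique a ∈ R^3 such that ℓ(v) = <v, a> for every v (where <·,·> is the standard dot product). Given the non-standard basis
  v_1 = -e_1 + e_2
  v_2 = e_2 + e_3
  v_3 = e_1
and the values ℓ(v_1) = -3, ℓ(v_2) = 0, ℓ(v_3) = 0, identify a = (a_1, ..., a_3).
a = (0, -3, 3)

Write a = (a_1, ..., a_3) in the standard basis. For each basis vector v_i, ℓ(v_i) = <v_i, a> is a linear equation in the a_j's. Collect the n equations into a matrix system V a = ℓ, where row i of V is v_i (expressed in the standard basis). Since V is invertible (lower-triangular with 1s on the diagonal, up to permutation), solve by back-substitution:
  V =
[[-1, 1, 0],
 [0, 1, 1],
 [1, 0, 0]]
  V a = (-3, 0, 0)
Solving gives a = (0, -3, 3).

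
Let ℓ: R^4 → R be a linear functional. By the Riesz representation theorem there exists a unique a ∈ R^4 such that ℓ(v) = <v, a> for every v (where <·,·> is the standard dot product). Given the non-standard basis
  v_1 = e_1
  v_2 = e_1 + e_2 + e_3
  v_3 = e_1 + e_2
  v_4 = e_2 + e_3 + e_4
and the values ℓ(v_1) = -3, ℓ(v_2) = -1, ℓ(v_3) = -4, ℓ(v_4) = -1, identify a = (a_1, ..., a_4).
a = (-3, -1, 3, -3)

Write a = (a_1, ..., a_4) in the standard basis. For each basis vector v_i, ℓ(v_i) = <v_i, a> is a linear equation in the a_j's. Collect the n equations into a matrix system V a = ℓ, where row i of V is v_i (expressed in the standard basis). Since V is invertible (lower-triangular with 1s on the diagonal, up to permutation), solve by back-substitution:
  V =
[[1, 0, 0, 0],
 [1, 1, 1, 0],
 [1, 1, 0, 0],
 [0, 1, 1, 1]]
  V a = (-3, -1, -4, -1)
Solving gives a = (-3, -1, 3, -3).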